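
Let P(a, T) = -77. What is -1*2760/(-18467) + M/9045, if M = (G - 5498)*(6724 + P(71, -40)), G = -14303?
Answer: -2430550736149/167034015 ≈ -14551.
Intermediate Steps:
M = -131617247 (M = (-14303 - 5498)*(6724 - 77) = -19801*6647 = -131617247)
-1*2760/(-18467) + M/9045 = -1*2760/(-18467) - 131617247/9045 = -2760*(-1/18467) - 131617247*1/9045 = 2760/18467 - 131617247/9045 = -2430550736149/167034015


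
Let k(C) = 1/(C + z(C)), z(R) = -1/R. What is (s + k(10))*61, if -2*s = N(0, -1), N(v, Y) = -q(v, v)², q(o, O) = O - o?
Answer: 610/99 ≈ 6.1616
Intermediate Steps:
N(v, Y) = 0 (N(v, Y) = -(v - v)² = -1*0² = -1*0 = 0)
k(C) = 1/(C - 1/C)
s = 0 (s = -½*0 = 0)
(s + k(10))*61 = (0 + 10/(-1 + 10²))*61 = (0 + 10/(-1 + 100))*61 = (0 + 10/99)*61 = (10/99)*61 = 610/99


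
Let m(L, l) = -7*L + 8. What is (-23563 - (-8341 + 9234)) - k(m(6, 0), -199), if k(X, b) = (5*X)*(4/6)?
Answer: -73028/3 ≈ -24343.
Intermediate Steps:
m(L, l) = 8 - 7*L
k(X, b) = 10*X/3 (k(X, b) = (5*X)*(4*(⅙)) = (5*X)*(⅔) = 10*X/3)
(-23563 - (-8341 + 9234)) - k(m(6, 0), -199) = (-23563 - (-8341 + 9234)) - 10*(8 - 7*6)/3 = (-23563 - 1*893) - 10*(8 - 42)/3 = (-23563 - 893) - 10*(-34)/3 = -24456 - 1*(-340/3) = -24456 + 340/3 = -73028/3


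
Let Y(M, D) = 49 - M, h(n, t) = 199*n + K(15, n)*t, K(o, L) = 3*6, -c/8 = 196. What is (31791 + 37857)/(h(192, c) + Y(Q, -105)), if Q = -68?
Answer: 23216/3367 ≈ 6.8952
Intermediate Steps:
c = -1568 (c = -8*196 = -1568)
K(o, L) = 18
h(n, t) = 18*t + 199*n (h(n, t) = 199*n + 18*t = 18*t + 199*n)
(31791 + 37857)/(h(192, c) + Y(Q, -105)) = (31791 + 37857)/((18*(-1568) + 199*192) + (49 - 1*(-68))) = 69648/((-28224 + 38208) + (49 + 68)) = 69648/(9984 + 117) = 69648/10101 = 69648*(1/10101) = 23216/3367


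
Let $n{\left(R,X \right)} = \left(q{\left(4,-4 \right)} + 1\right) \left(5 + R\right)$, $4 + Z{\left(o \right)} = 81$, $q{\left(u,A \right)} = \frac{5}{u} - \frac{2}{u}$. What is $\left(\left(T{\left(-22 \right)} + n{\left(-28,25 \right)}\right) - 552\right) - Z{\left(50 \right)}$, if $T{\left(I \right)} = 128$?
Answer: $- \frac{2165}{4} \approx -541.25$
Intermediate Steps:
$q{\left(u,A \right)} = \frac{3}{u}$
$Z{\left(o \right)} = 77$ ($Z{\left(o \right)} = -4 + 81 = 77$)
$n{\left(R,X \right)} = \frac{35}{4} + \frac{7 R}{4}$ ($n{\left(R,X \right)} = \left(\frac{3}{4} + 1\right) \left(5 + R\right) = \frac{7 \left(5 + R\right)}{4} = \frac{35}{4} + \frac{7 R}{4}$)
$\left(\left(T{\left(-22 \right)} + n{\left(-28,25 \right)}\right) - 552\right) - Z{\left(50 \right)} = \left(\left(128 + \left(\frac{35}{4} + \frac{7}{4} \left(-28\right)\right)\right) - 552\right) - 77 = \left(\left(128 + \left(\frac{35}{4} - 49\right)\right) - 552\right) - 77 = \left(\left(128 - \frac{161}{4}\right) - 552\right) - 77 = \left(\frac{351}{4} - 552\right) - 77 = - \frac{1857}{4} - 77 = - \frac{2165}{4}$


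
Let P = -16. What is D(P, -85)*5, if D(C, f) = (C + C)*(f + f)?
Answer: 27200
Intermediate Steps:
D(C, f) = 4*C*f (D(C, f) = (2*C)*(2*f) = 4*C*f)
D(P, -85)*5 = (4*(-16)*(-85))*5 = 5440*5 = 27200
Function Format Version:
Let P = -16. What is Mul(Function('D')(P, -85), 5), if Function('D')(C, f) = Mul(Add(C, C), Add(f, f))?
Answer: 27200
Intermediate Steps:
Function('D')(C, f) = Mul(4, C, f) (Function('D')(C, f) = Mul(Mul(2, C), Mul(2, f)) = Mul(4, C, f))
Mul(Function('D')(P, -85), 5) = Mul(Mul(4, -16, -85), 5) = Mul(5440, 5) = 27200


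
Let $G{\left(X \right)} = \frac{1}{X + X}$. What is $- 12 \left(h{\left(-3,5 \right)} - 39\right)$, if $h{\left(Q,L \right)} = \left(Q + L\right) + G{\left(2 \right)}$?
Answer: $441$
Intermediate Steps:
$G{\left(X \right)} = \frac{1}{2 X}$
$h{\left(Q,L \right)} = \frac{1}{4} + L + Q$ ($h{\left(Q,L \right)} = \left(Q + L\right) + \frac{1}{2 \cdot 2} = \left(L + Q\right) + \frac{1}{2} \cdot \frac{1}{2} = \left(L + Q\right) + \frac{1}{4} = \frac{1}{4} + L + Q$)
$- 12 \left(h{\left(-3,5 \right)} - 39\right) = - 12 \left(\left(\frac{1}{4} + 5 - 3\right) - 39\right) = - 12 \left(\frac{9}{4} - 39\right) = \left(-12\right) \left(- \frac{147}{4}\right) = 441$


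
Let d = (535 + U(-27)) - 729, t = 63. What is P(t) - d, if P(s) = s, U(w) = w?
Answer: 284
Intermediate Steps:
d = -221 (d = (535 - 27) - 729 = 508 - 729 = -221)
P(t) - d = 63 - 1*(-221) = 63 + 221 = 284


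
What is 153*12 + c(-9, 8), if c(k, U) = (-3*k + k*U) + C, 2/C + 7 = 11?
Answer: 3583/2 ≈ 1791.5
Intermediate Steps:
C = ½ (C = 2/(-7 + 11) = 2/4 = 2*(¼) = ½ ≈ 0.50000)
c(k, U) = ½ - 3*k + U*k (c(k, U) = (-3*k + k*U) + ½ = (-3*k + U*k) + ½ = ½ - 3*k + U*k)
153*12 + c(-9, 8) = 153*12 + (½ - 3*(-9) + 8*(-9)) = 1836 + (½ + 27 - 72) = 1836 - 89/2 = 3583/2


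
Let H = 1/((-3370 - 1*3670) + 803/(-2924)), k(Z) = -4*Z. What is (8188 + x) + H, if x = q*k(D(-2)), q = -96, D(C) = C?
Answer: 152746358536/20585763 ≈ 7420.0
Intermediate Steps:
x = -768 (x = -(-384)*(-2) = -96*8 = -768)
H = -2924/20585763 (H = 1/((-3370 - 3670) + 803*(-1/2924)) = 1/(-7040 - 803/2924) = 1/(-20585763/2924) = -2924/20585763 ≈ -0.00014204)
(8188 + x) + H = (8188 - 768) - 2924/20585763 = 7420 - 2924/20585763 = 152746358536/20585763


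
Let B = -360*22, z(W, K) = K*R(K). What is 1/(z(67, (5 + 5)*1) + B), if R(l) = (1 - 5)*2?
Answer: -1/8000 ≈ -0.00012500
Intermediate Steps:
R(l) = -8 (R(l) = -4*2 = -8)
z(W, K) = -8*K (z(W, K) = K*(-8) = -8*K)
B = -7920
1/(z(67, (5 + 5)*1) + B) = 1/(-8*(5 + 5) - 7920) = 1/(-80 - 7920) = 1/(-8000) = -1/8000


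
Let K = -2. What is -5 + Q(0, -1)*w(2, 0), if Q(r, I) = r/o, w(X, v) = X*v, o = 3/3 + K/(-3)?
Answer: -5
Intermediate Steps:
o = 5/3 (o = 3/3 - 2/(-3) = 3*(⅓) - 2*(-⅓) = 1 + ⅔ = 5/3 ≈ 1.6667)
Q(r, I) = 3*r/5 (Q(r, I) = r/(5/3) = r*(⅗) = 3*r/5)
-5 + Q(0, -1)*w(2, 0) = -5 + ((⅗)*0)*(2*0) = -5 + 0*0 = -5 + 0 = -5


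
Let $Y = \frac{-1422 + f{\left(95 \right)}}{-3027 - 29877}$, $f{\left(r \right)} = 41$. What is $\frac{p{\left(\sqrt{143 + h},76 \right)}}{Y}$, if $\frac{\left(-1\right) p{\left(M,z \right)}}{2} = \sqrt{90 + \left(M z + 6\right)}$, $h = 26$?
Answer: $- \frac{131616 \sqrt{271}}{1381} \approx -1568.9$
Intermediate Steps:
$p{\left(M,z \right)} = - 2 \sqrt{96 + M z}$ ($p{\left(M,z \right)} = - 2 \sqrt{90 + \left(M z + 6\right)} = - 2 \sqrt{90 + \left(6 + M z\right)} = - 2 \sqrt{96 + M z}$)
$Y = \frac{1381}{32904}$ ($Y = \frac{-1422 + 41}{-3027 - 29877} = - \frac{1381}{-32904} = \left(-1381\right) \left(- \frac{1}{32904}\right) = \frac{1381}{32904} \approx 0.041971$)
$\frac{p{\left(\sqrt{143 + h},76 \right)}}{Y} = \frac{\left(-2\right) \sqrt{96 + \sqrt{143 + 26} \cdot 76}}{\frac{1381}{32904}} = - 2 \sqrt{96 + \sqrt{169} \cdot 76} \cdot \frac{32904}{1381} = - 2 \sqrt{96 + 13 \cdot 76} \cdot \frac{32904}{1381} = - 2 \sqrt{96 + 988} \cdot \frac{32904}{1381} = - 2 \sqrt{1084} \cdot \frac{32904}{1381} = - 2 \cdot 2 \sqrt{271} \cdot \frac{32904}{1381} = - 4 \sqrt{271} \cdot \frac{32904}{1381} = - \frac{131616 \sqrt{271}}{1381}$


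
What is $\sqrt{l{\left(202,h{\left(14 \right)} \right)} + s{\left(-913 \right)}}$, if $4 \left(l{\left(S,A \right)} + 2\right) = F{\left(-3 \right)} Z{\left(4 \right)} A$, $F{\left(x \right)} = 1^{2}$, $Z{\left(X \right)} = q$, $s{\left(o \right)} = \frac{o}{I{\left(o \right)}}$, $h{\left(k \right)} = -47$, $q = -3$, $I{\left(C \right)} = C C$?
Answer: $\frac{5 \sqrt{4434441}}{1826} \approx 5.7662$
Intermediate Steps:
$I{\left(C \right)} = C^{2}$
$s{\left(o \right)} = \frac{1}{o}$ ($s{\left(o \right)} = \frac{o}{o^{2}} = \frac{1}{o}$)
$Z{\left(X \right)} = -3$
$F{\left(x \right)} = 1$
$l{\left(S,A \right)} = -2 - \frac{3 A}{4}$ ($l{\left(S,A \right)} = -2 + \frac{1 \left(-3\right) A}{4} = -2 + \frac{\left(-3\right) A}{4} = -2 - \frac{3 A}{4}$)
$\sqrt{l{\left(202,h{\left(14 \right)} \right)} + s{\left(-913 \right)}} = \sqrt{\left(-2 - - \frac{141}{4}\right) + \frac{1}{-913}} = \sqrt{\left(-2 + \frac{141}{4}\right) - \frac{1}{913}} = \sqrt{\frac{133}{4} - \frac{1}{913}} = \sqrt{\frac{121425}{3652}} = \frac{5 \sqrt{4434441}}{1826}$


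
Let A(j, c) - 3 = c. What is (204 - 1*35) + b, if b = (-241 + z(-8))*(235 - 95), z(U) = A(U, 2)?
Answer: -32871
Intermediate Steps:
A(j, c) = 3 + c
z(U) = 5 (z(U) = 3 + 2 = 5)
b = -33040 (b = (-241 + 5)*(235 - 95) = -236*140 = -33040)
(204 - 1*35) + b = (204 - 1*35) - 33040 = (204 - 35) - 33040 = 169 - 33040 = -32871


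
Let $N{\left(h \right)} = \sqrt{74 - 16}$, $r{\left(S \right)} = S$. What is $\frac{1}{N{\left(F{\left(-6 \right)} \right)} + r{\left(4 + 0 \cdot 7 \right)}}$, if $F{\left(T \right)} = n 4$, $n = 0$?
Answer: $- \frac{2}{21} + \frac{\sqrt{58}}{42} \approx 0.08609$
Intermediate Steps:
$F{\left(T \right)} = 0$ ($F{\left(T \right)} = 0 \cdot 4 = 0$)
$N{\left(h \right)} = \sqrt{58}$
$\frac{1}{N{\left(F{\left(-6 \right)} \right)} + r{\left(4 + 0 \cdot 7 \right)}} = \frac{1}{\sqrt{58} + \left(4 + 0 \cdot 7\right)} = \frac{1}{\sqrt{58} + \left(4 + 0\right)} = \frac{1}{\sqrt{58} + 4} = \frac{1}{4 + \sqrt{58}}$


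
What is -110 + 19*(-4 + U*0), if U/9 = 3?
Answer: -186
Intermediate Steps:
U = 27 (U = 9*3 = 27)
-110 + 19*(-4 + U*0) = -110 + 19*(-4 + 27*0) = -110 + 19*(-4 + 0) = -110 + 19*(-4) = -110 - 76 = -186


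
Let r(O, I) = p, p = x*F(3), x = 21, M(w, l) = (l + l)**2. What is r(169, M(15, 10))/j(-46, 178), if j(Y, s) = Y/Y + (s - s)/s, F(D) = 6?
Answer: 126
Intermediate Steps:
M(w, l) = 4*l**2 (M(w, l) = (2*l)**2 = 4*l**2)
j(Y, s) = 1 (j(Y, s) = 1 + 0/s = 1 + 0 = 1)
p = 126 (p = 21*6 = 126)
r(O, I) = 126
r(169, M(15, 10))/j(-46, 178) = 126/1 = 126*1 = 126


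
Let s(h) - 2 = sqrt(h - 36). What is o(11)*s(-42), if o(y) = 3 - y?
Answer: -16 - 8*I*sqrt(78) ≈ -16.0 - 70.654*I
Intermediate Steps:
s(h) = 2 + sqrt(-36 + h) (s(h) = 2 + sqrt(h - 36) = 2 + sqrt(-36 + h))
o(11)*s(-42) = (3 - 1*11)*(2 + sqrt(-36 - 42)) = (3 - 11)*(2 + sqrt(-78)) = -8*(2 + I*sqrt(78)) = -16 - 8*I*sqrt(78)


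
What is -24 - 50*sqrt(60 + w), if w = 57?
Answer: -24 - 150*sqrt(13) ≈ -564.83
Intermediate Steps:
-24 - 50*sqrt(60 + w) = -24 - 50*sqrt(60 + 57) = -24 - 150*sqrt(13)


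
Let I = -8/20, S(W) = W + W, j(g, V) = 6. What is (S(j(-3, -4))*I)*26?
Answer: -624/5 ≈ -124.80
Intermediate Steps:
S(W) = 2*W
I = -⅖ (I = -8*1/20 = -⅖ ≈ -0.40000)
(S(j(-3, -4))*I)*26 = ((2*6)*(-⅖))*26 = (12*(-⅖))*26 = -24/5*26 = -624/5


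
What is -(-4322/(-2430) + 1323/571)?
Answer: -2841376/693765 ≈ -4.0956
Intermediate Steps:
-(-4322/(-2430) + 1323/571) = -(-4322*(-1/2430) + 1323*(1/571)) = -(2161/1215 + 1323/571) = -1*2841376/693765 = -2841376/693765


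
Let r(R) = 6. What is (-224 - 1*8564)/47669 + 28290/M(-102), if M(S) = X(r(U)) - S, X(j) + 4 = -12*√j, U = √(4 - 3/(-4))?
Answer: 287134091/905711 + 738*√6/19 ≈ 412.17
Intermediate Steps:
U = √19/2 (U = √(4 - 3*(-¼)) = √(4 + ¾) = √(19/4) = √19/2 ≈ 2.1795)
X(j) = -4 - 12*√j
M(S) = -4 - S - 12*√6 (M(S) = (-4 - 12*√6) - S = -4 - S - 12*√6)
(-224 - 1*8564)/47669 + 28290/M(-102) = (-224 - 1*8564)/47669 + 28290/(-4 - 1*(-102) - 12*√6) = (-224 - 8564)*(1/47669) + 28290/(-4 + 102 - 12*√6) = -8788*1/47669 + 28290/(98 - 12*√6) = -8788/47669 + 28290/(98 - 12*√6)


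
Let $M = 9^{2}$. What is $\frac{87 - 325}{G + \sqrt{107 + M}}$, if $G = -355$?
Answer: $\frac{84490}{125837} + \frac{476 \sqrt{47}}{125837} \approx 0.69736$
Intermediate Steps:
$M = 81$
$\frac{87 - 325}{G + \sqrt{107 + M}} = \frac{87 - 325}{-355 + \sqrt{107 + 81}} = - \frac{238}{-355 + \sqrt{188}} = - \frac{238}{-355 + 2 \sqrt{47}}$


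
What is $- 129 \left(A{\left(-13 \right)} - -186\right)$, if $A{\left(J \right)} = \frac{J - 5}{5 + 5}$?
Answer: $- \frac{118809}{5} \approx -23762.0$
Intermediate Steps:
$A{\left(J \right)} = - \frac{1}{2} + \frac{J}{10}$ ($A{\left(J \right)} = \frac{-5 + J}{10} = \left(-5 + J\right) \frac{1}{10} = - \frac{1}{2} + \frac{J}{10}$)
$- 129 \left(A{\left(-13 \right)} - -186\right) = - 129 \left(\left(- \frac{1}{2} + \frac{1}{10} \left(-13\right)\right) - -186\right) = - 129 \left(\left(- \frac{1}{2} - \frac{13}{10}\right) + 186\right) = - 129 \left(- \frac{9}{5} + 186\right) = \left(-129\right) \frac{921}{5} = - \frac{118809}{5}$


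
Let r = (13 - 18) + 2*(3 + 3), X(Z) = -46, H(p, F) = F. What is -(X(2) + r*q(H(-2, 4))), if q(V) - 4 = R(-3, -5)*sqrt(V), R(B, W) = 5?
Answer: -52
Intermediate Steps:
q(V) = 4 + 5*sqrt(V)
r = 7 (r = -5 + 2*6 = -5 + 12 = 7)
-(X(2) + r*q(H(-2, 4))) = -(-46 + 7*(4 + 5*sqrt(4))) = -(-46 + 7*(4 + 5*2)) = -(-46 + 7*(4 + 10)) = -(-46 + 7*14) = -(-46 + 98) = -1*52 = -52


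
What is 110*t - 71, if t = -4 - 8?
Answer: -1391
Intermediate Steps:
t = -12
110*t - 71 = 110*(-12) - 71 = -1320 - 71 = -1391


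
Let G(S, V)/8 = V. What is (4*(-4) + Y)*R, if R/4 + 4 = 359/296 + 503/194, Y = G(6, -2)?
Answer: 89296/3589 ≈ 24.880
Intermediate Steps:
G(S, V) = 8*V
Y = -16 (Y = 8*(-2) = -16)
R = -5581/7178 (R = -16 + 4*(359/296 + 503/194) = -16 + 4*(109267/28712) = -16 + 109267/7178 = -5581/7178 ≈ -0.77751)
(4*(-4) + Y)*R = (4*(-4) - 16)*(-5581/7178) = (-16 - 16)*(-5581/7178) = -32*(-5581/7178) = 89296/3589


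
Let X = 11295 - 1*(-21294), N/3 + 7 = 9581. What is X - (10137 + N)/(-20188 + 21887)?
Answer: 55329852/1699 ≈ 32566.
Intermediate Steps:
N = 28722 (N = -21 + 3*9581 = -21 + 28743 = 28722)
X = 32589 (X = 11295 + 21294 = 32589)
X - (10137 + N)/(-20188 + 21887) = 32589 - (10137 + 28722)/(-20188 + 21887) = 32589 - 38859/1699 = 55329852/1699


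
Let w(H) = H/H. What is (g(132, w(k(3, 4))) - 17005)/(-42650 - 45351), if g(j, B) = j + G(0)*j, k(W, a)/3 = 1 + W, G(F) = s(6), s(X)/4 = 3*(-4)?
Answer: 23209/88001 ≈ 0.26374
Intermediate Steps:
s(X) = -48 (s(X) = 4*(3*(-4)) = 4*(-12) = -48)
G(F) = -48
k(W, a) = 3 + 3*W (k(W, a) = 3*(1 + W) = 3 + 3*W)
w(H) = 1
g(j, B) = -47*j (g(j, B) = j - 48*j = -47*j)
(g(132, w(k(3, 4))) - 17005)/(-42650 - 45351) = (-47*132 - 17005)/(-42650 - 45351) = (-6204 - 17005)/(-88001) = -23209*(-1/88001) = 23209/88001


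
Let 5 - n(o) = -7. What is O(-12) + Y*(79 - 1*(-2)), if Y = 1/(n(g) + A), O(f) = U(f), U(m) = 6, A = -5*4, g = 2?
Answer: -33/8 ≈ -4.1250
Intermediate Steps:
A = -20
n(o) = 12 (n(o) = 5 - 1*(-7) = 5 + 7 = 12)
O(f) = 6
Y = -1/8 (Y = 1/(12 - 20) = 1/(-8) = -1/8 ≈ -0.12500)
O(-12) + Y*(79 - 1*(-2)) = 6 - (79 - 1*(-2))/8 = 6 - (79 + 2)/8 = 6 - 1/8*81 = 6 - 81/8 = -33/8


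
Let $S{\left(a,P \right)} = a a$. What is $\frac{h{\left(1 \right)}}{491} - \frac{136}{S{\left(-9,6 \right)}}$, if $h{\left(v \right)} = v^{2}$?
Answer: $- \frac{66695}{39771} \approx -1.677$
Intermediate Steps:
$S{\left(a,P \right)} = a^{2}$
$\frac{h{\left(1 \right)}}{491} - \frac{136}{S{\left(-9,6 \right)}} = \frac{1^{2}}{491} - \frac{136}{\left(-9\right)^{2}} = 1 \cdot \frac{1}{491} - \frac{136}{81} = \frac{1}{491} - \frac{136}{81} = - \frac{66695}{39771}$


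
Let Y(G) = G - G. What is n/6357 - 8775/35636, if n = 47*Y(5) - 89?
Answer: -58954279/226538052 ≈ -0.26024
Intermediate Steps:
Y(G) = 0
n = -89 (n = 47*0 - 89 = 0 - 89 = -89)
n/6357 - 8775/35636 = -89/6357 - 8775/35636 = -58954279/226538052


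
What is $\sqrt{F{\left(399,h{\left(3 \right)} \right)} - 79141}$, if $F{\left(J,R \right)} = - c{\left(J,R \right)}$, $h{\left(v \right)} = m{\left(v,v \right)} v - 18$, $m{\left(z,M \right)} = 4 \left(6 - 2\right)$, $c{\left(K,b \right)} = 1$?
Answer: $i \sqrt{79142} \approx 281.32 i$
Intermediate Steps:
$m{\left(z,M \right)} = 16$ ($m{\left(z,M \right)} = 4 \cdot 4 = 16$)
$h{\left(v \right)} = -18 + 16 v$ ($h{\left(v \right)} = 16 v - 18 = -18 + 16 v$)
$F{\left(J,R \right)} = -1$ ($F{\left(J,R \right)} = \left(-1\right) 1 = -1$)
$\sqrt{F{\left(399,h{\left(3 \right)} \right)} - 79141} = \sqrt{-1 - 79141} = \sqrt{-79142} = i \sqrt{79142}$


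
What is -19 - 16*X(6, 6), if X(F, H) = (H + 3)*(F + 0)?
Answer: -883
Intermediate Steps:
X(F, H) = F*(3 + H) (X(F, H) = (3 + H)*F = F*(3 + H))
-19 - 16*X(6, 6) = -19 - 96*(3 + 6) = -19 - 96*9 = -19 - 16*54 = -19 - 864 = -883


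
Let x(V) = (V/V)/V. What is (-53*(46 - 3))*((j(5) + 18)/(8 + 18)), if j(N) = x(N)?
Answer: -15953/10 ≈ -1595.3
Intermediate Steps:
x(V) = 1/V
j(N) = 1/N
(-53*(46 - 3))*((j(5) + 18)/(8 + 18)) = (-53*(46 - 3))*((1/5 + 18)/(8 + 18)) = (-53*43)*((⅕ + 18)/26) = -207389/(5*26) = -2279*7/10 = -15953/10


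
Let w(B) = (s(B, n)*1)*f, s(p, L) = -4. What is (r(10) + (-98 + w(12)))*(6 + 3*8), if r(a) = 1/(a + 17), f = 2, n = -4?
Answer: -28610/9 ≈ -3178.9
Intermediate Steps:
r(a) = 1/(17 + a)
w(B) = -8 (w(B) = -4*1*2 = -4*2 = -8)
(r(10) + (-98 + w(12)))*(6 + 3*8) = (1/(17 + 10) + (-98 - 8))*(6 + 3*8) = (1/27 - 106)*(6 + 24) = (1/27 - 106)*30 = -2861/27*30 = -28610/9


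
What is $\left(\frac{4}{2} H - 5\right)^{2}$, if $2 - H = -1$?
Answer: $1$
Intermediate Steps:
$H = 3$ ($H = 2 - -1 = 2 + 1 = 3$)
$\left(\frac{4}{2} H - 5\right)^{2} = \left(\frac{4}{2} \cdot 3 - 5\right)^{2} = \left(4 \cdot \frac{1}{2} \cdot 3 - 5\right)^{2} = \left(2 \cdot 3 - 5\right)^{2} = \left(6 - 5\right)^{2} = 1^{2} = 1$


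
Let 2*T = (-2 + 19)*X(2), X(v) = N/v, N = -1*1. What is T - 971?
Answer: -3901/4 ≈ -975.25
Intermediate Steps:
N = -1
X(v) = -1/v
T = -17/4 (T = ((-2 + 19)*(-1/2))/2 = (17*(-1*½))/2 = (17*(-½))/2 = (½)*(-17/2) = -17/4 ≈ -4.2500)
T - 971 = -17/4 - 971 = -3901/4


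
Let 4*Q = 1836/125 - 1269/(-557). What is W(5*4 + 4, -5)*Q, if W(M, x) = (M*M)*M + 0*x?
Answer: 4082493312/69625 ≈ 58635.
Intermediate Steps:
W(M, x) = M³ (W(M, x) = M²*M + 0 = M³ + 0 = M³)
Q = 1181277/278500 (Q = (1836/125 - 1269/(-557))/4 = (1836*(1/125) - 1269*(-1/557))/4 = (1836/125 + 1269/557)/4 = (¼)*(1181277/69625) = 1181277/278500 ≈ 4.2416)
W(5*4 + 4, -5)*Q = (5*4 + 4)³*(1181277/278500) = (20 + 4)³*(1181277/278500) = 24³*(1181277/278500) = 13824*(1181277/278500) = 4082493312/69625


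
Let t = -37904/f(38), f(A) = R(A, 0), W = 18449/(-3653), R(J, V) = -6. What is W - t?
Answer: -69287003/10959 ≈ -6322.4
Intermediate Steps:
W = -18449/3653 (W = 18449*(-1/3653) = -18449/3653 ≈ -5.0504)
f(A) = -6
t = 18952/3 (t = -37904/(-6) = -37904*(-1/6) = 18952/3 ≈ 6317.3)
W - t = -18449/3653 - 1*18952/3 = -18449/3653 - 18952/3 = -69287003/10959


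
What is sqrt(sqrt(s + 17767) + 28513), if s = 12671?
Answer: sqrt(28513 + 3*sqrt(3382)) ≈ 169.37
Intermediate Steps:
sqrt(sqrt(s + 17767) + 28513) = sqrt(sqrt(12671 + 17767) + 28513) = sqrt(sqrt(30438) + 28513) = sqrt(3*sqrt(3382) + 28513) = sqrt(28513 + 3*sqrt(3382))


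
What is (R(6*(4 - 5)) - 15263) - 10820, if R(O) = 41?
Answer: -26042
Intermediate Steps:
(R(6*(4 - 5)) - 15263) - 10820 = (41 - 15263) - 10820 = -15222 - 10820 = -26042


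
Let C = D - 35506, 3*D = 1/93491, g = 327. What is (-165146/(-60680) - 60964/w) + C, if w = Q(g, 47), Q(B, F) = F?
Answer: -14718272994905377/399948888540 ≈ -36800.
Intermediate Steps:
w = 47
D = 1/280473 (D = (1/3)/93491 = (1/3)*(1/93491) = 1/280473 ≈ 3.5654e-6)
C = -9958474337/280473 (C = 1/280473 - 35506 = -9958474337/280473 ≈ -35506.)
(-165146/(-60680) - 60964/w) + C = (-165146/(-60680) - 60964/47) - 9958474337/280473 = (-165146*(-1/60680) - 60964*1/47) - 9958474337/280473 = (82573/30340 - 60964/47) - 9958474337/280473 = -1845766829/1425980 - 9958474337/280473 = -14718272994905377/399948888540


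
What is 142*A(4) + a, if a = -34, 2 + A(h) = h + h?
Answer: 818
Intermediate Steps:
A(h) = -2 + 2*h (A(h) = -2 + (h + h) = -2 + 2*h)
142*A(4) + a = 142*(-2 + 2*4) - 34 = 142*(-2 + 8) - 34 = 142*6 - 34 = 852 - 34 = 818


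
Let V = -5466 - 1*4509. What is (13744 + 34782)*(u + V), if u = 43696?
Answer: 1636345246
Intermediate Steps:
V = -9975 (V = -5466 - 4509 = -9975)
(13744 + 34782)*(u + V) = (13744 + 34782)*(43696 - 9975) = 48526*33721 = 1636345246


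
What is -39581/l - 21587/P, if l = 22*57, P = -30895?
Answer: -1195784897/38742330 ≈ -30.865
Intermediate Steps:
l = 1254
-39581/l - 21587/P = -39581/1254 - 21587/(-30895) = -39581*1/1254 - 21587*(-1/30895) = -39581/1254 + 21587/30895 = -1195784897/38742330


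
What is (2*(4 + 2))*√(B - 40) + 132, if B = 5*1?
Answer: 132 + 12*I*√35 ≈ 132.0 + 70.993*I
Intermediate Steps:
B = 5
(2*(4 + 2))*√(B - 40) + 132 = (2*(4 + 2))*√(5 - 40) + 132 = (2*6)*√(-35) + 132 = 12*(I*√35) + 132 = 12*I*√35 + 132 = 132 + 12*I*√35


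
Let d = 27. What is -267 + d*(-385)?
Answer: -10662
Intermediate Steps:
-267 + d*(-385) = -267 + 27*(-385) = -267 - 10395 = -10662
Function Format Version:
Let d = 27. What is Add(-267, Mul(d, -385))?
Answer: -10662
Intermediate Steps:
Add(-267, Mul(d, -385)) = Add(-267, Mul(27, -385)) = Add(-267, -10395) = -10662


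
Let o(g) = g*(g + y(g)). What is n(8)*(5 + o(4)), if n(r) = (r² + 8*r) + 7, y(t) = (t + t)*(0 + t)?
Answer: 20115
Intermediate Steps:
y(t) = 2*t² (y(t) = (2*t)*t = 2*t²)
o(g) = g*(g + 2*g²)
n(r) = 7 + r² + 8*r
n(8)*(5 + o(4)) = (7 + 8² + 8*8)*(5 + 4²*(1 + 2*4)) = (7 + 64 + 64)*(5 + 16*(1 + 8)) = 135*(5 + 16*9) = 135*(5 + 144) = 135*149 = 20115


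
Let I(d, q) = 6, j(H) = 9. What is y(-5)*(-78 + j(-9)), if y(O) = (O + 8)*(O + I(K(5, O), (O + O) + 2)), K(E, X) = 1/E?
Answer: -207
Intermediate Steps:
y(O) = (6 + O)*(8 + O) (y(O) = (O + 8)*(O + 6) = (8 + O)*(6 + O) = (6 + O)*(8 + O))
y(-5)*(-78 + j(-9)) = (48 + (-5)**2 + 14*(-5))*(-78 + 9) = (48 + 25 - 70)*(-69) = 3*(-69) = -207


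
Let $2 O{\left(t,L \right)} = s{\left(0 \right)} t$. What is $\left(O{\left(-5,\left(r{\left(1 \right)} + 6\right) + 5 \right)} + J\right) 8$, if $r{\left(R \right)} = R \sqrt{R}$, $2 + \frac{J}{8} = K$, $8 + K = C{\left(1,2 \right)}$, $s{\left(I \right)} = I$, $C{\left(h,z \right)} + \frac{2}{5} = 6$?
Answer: $- \frac{1408}{5} \approx -281.6$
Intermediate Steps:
$C{\left(h,z \right)} = \frac{28}{5}$ ($C{\left(h,z \right)} = - \frac{2}{5} + 6 = \frac{28}{5}$)
$K = - \frac{12}{5}$ ($K = -8 + \frac{28}{5} = - \frac{12}{5} \approx -2.4$)
$J = - \frac{176}{5}$ ($J = -16 + 8 \left(- \frac{12}{5}\right) = -16 - \frac{96}{5} = - \frac{176}{5} \approx -35.2$)
$r{\left(R \right)} = R^{\frac{3}{2}}$
$O{\left(t,L \right)} = 0$ ($O{\left(t,L \right)} = \frac{0 t}{2} = \frac{1}{2} \cdot 0 = 0$)
$\left(O{\left(-5,\left(r{\left(1 \right)} + 6\right) + 5 \right)} + J\right) 8 = \left(0 - \frac{176}{5}\right) 8 = \left(- \frac{176}{5}\right) 8 = - \frac{1408}{5}$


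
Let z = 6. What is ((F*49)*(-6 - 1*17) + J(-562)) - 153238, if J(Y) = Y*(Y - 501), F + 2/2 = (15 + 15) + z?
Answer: 404723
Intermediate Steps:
F = 35 (F = -1 + ((15 + 15) + 6) = -1 + (30 + 6) = -1 + 36 = 35)
J(Y) = Y*(-501 + Y)
((F*49)*(-6 - 1*17) + J(-562)) - 153238 = ((35*49)*(-6 - 1*17) - 562*(-501 - 562)) - 153238 = (1715*(-6 - 17) - 562*(-1063)) - 153238 = (1715*(-23) + 597406) - 153238 = (-39445 + 597406) - 153238 = 557961 - 153238 = 404723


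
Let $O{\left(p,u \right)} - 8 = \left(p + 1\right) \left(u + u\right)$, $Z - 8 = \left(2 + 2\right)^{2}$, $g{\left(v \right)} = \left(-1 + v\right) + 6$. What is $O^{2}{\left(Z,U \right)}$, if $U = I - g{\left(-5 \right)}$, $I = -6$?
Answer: $85264$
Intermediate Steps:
$g{\left(v \right)} = 5 + v$
$Z = 24$ ($Z = 8 + \left(2 + 2\right)^{2} = 8 + 4^{2} = 8 + 16 = 24$)
$U = -6$ ($U = -6 - \left(5 - 5\right) = -6 - 0 = -6 + 0 = -6$)
$O{\left(p,u \right)} = 8 + 2 u \left(1 + p\right)$ ($O{\left(p,u \right)} = 8 + \left(p + 1\right) \left(u + u\right) = 8 + \left(1 + p\right) 2 u = 8 + 2 u \left(1 + p\right)$)
$O^{2}{\left(Z,U \right)} = \left(8 + 2 \left(-6\right) + 2 \cdot 24 \left(-6\right)\right)^{2} = \left(8 - 12 - 288\right)^{2} = \left(-292\right)^{2} = 85264$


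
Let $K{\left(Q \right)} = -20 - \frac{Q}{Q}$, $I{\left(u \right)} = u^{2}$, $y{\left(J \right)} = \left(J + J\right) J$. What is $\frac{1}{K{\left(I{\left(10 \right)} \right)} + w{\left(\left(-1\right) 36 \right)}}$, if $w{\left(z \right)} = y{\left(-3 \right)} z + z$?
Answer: $- \frac{1}{705} \approx -0.0014184$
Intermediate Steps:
$y{\left(J \right)} = 2 J^{2}$ ($y{\left(J \right)} = 2 J J = 2 J^{2}$)
$w{\left(z \right)} = 19 z$ ($w{\left(z \right)} = 2 \left(-3\right)^{2} z + z = 2 \cdot 9 z + z = 18 z + z = 19 z$)
$K{\left(Q \right)} = -21$ ($K{\left(Q \right)} = -20 - 1 = -21$)
$\frac{1}{K{\left(I{\left(10 \right)} \right)} + w{\left(\left(-1\right) 36 \right)}} = \frac{1}{-21 + 19 \left(\left(-1\right) 36\right)} = \frac{1}{-21 + 19 \left(-36\right)} = \frac{1}{-21 - 684} = \frac{1}{-705} = - \frac{1}{705}$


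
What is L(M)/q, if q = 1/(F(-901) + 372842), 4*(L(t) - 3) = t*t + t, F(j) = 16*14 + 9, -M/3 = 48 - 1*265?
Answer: 39589226700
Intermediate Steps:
M = 651 (M = -3*(48 - 1*265) = -3*(48 - 265) = -3*(-217) = 651)
F(j) = 233 (F(j) = 224 + 9 = 233)
L(t) = 3 + t/4 + t**2/4 (L(t) = 3 + (t*t + t)/4 = 3 + (t**2 + t)/4 = 3 + (t + t**2)/4 = 3 + (t/4 + t**2/4) = 3 + t/4 + t**2/4)
q = 1/373075 (q = 1/(233 + 372842) = 1/373075 ≈ 2.6804e-6)
L(M)/q = (3 + (1/4)*651 + (1/4)*651**2)/(1/373075) = (3 + 651/4 + (1/4)*423801)*373075 = (3 + 651/4 + 423801/4)*373075 = 106116*373075 = 39589226700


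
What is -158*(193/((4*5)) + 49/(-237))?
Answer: -44761/30 ≈ -1492.0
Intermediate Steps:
-158*(193/((4*5)) + 49/(-237)) = -158*(193/20 + 49*(-1/237)) = -158*(193*(1/20) - 49/237) = -158*(193/20 - 49/237) = -158*44761/4740 = -44761/30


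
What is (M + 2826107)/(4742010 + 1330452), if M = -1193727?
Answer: 816190/3036231 ≈ 0.26882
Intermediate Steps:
(M + 2826107)/(4742010 + 1330452) = (-1193727 + 2826107)/(4742010 + 1330452) = 1632380/6072462 = 1632380*(1/6072462) = 816190/3036231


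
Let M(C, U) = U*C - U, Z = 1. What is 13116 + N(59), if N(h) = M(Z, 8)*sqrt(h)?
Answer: 13116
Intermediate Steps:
M(C, U) = -U + C*U (M(C, U) = C*U - U = -U + C*U)
N(h) = 0 (N(h) = (8*(-1 + 1))*sqrt(h) = (8*0)*sqrt(h) = 0*sqrt(h) = 0)
13116 + N(59) = 13116 + 0 = 13116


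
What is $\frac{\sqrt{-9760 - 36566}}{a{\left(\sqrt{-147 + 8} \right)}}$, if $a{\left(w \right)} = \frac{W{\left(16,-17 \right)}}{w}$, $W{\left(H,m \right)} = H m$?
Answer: $\frac{\sqrt{6439314}}{272} \approx 9.3293$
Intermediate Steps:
$a{\left(w \right)} = - \frac{272}{w}$ ($a{\left(w \right)} = \frac{16 \left(-17\right)}{w} = - \frac{272}{w}$)
$\frac{\sqrt{-9760 - 36566}}{a{\left(\sqrt{-147 + 8} \right)}} = \frac{\sqrt{-9760 - 36566}}{\left(-272\right) \frac{1}{\sqrt{-147 + 8}}} = \frac{\sqrt{-46326}}{\left(-272\right) \frac{1}{\sqrt{-139}}} = \frac{i \sqrt{46326}}{\left(-272\right) \frac{1}{i \sqrt{139}}} = \frac{i \sqrt{46326}}{\left(-272\right) \left(- \frac{i \sqrt{139}}{139}\right)} = \frac{i \sqrt{46326}}{\frac{272}{139} i \sqrt{139}} = i \sqrt{46326} \left(- \frac{i \sqrt{139}}{272}\right) = \frac{\sqrt{6439314}}{272}$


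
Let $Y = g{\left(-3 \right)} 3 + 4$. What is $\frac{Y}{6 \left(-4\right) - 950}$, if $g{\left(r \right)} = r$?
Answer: $\frac{5}{974} \approx 0.0051335$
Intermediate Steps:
$Y = -5$ ($Y = \left(-3\right) 3 + 4 = -9 + 4 = -5$)
$\frac{Y}{6 \left(-4\right) - 950} = \frac{1}{6 \left(-4\right) - 950} \left(-5\right) = \frac{1}{-24 - 950} \left(-5\right) = \frac{1}{-974} \left(-5\right) = \left(- \frac{1}{974}\right) \left(-5\right) = \frac{5}{974}$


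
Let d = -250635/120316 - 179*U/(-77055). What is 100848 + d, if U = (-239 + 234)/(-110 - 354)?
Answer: 3098649637504607/30726575088 ≈ 1.0085e+5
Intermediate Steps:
U = 5/464 (U = -5/(-464) = -5*(-1/464) = 5/464 ≈ 0.010776)
d = -64006970017/30726575088 (d = -250635/120316 - 179*5/464/(-77055) = -250635*1/120316 - 895/464*(-1/77055) = -35805/17188 + 179/7150704 = -64006970017/30726575088 ≈ -2.0831)
100848 + d = 100848 - 64006970017/30726575088 = 3098649637504607/30726575088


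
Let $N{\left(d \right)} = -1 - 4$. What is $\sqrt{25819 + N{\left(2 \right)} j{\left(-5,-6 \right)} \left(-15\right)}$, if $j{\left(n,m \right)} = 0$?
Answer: $\sqrt{25819} \approx 160.68$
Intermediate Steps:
$N{\left(d \right)} = -5$
$\sqrt{25819 + N{\left(2 \right)} j{\left(-5,-6 \right)} \left(-15\right)} = \sqrt{25819 + \left(-5\right) 0 \left(-15\right)} = \sqrt{25819 + 0 \left(-15\right)} = \sqrt{25819 + 0} = \sqrt{25819}$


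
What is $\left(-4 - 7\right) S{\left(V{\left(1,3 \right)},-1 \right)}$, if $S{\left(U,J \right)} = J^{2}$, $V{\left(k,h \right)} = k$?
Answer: $-11$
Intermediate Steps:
$\left(-4 - 7\right) S{\left(V{\left(1,3 \right)},-1 \right)} = \left(-4 - 7\right) \left(-1\right)^{2} = \left(-11\right) 1 = -11$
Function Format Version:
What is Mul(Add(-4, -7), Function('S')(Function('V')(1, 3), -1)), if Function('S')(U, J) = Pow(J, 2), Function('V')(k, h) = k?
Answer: -11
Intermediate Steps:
Mul(Add(-4, -7), Function('S')(Function('V')(1, 3), -1)) = Mul(Add(-4, -7), Pow(-1, 2)) = Mul(-11, 1) = -11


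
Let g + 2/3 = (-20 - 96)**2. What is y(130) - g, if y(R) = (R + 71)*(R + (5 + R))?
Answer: 119429/3 ≈ 39810.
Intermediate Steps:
y(R) = (5 + 2*R)*(71 + R) (y(R) = (71 + R)*(5 + 2*R) = (5 + 2*R)*(71 + R))
g = 40366/3 (g = -2/3 + (-20 - 96)**2 = -2/3 + (-116)**2 = -2/3 + 13456 = 40366/3 ≈ 13455.)
y(130) - g = (355 + 2*130**2 + 147*130) - 1*40366/3 = (355 + 2*16900 + 19110) - 40366/3 = (355 + 33800 + 19110) - 40366/3 = 53265 - 40366/3 = 119429/3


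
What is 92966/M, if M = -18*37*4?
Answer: -46483/1332 ≈ -34.897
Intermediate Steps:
M = -2664 (M = -666*4 = -2664)
92966/M = 92966/(-2664) = 92966*(-1/2664) = -46483/1332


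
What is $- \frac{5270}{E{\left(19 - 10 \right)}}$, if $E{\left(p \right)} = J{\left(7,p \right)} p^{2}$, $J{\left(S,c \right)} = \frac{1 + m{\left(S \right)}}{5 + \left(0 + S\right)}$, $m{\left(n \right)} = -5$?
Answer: $\frac{5270}{27} \approx 195.19$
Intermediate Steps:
$J{\left(S,c \right)} = - \frac{4}{5 + S}$ ($J{\left(S,c \right)} = \frac{1 - 5}{5 + \left(0 + S\right)} = - \frac{4}{5 + S}$)
$E{\left(p \right)} = - \frac{p^{2}}{3}$ ($E{\left(p \right)} = - \frac{4}{5 + 7} p^{2} = - \frac{4}{12} p^{2} = \left(-4\right) \frac{1}{12} p^{2} = - \frac{p^{2}}{3}$)
$- \frac{5270}{E{\left(19 - 10 \right)}} = - \frac{5270}{\left(- \frac{1}{3}\right) \left(19 - 10\right)^{2}} = - \frac{5270}{\left(- \frac{1}{3}\right) 9^{2}} = - \frac{5270}{\left(- \frac{1}{3}\right) 81} = - \frac{5270}{-27} = \left(-5270\right) \left(- \frac{1}{27}\right) = \frac{5270}{27}$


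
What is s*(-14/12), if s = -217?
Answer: 1519/6 ≈ 253.17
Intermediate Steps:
s*(-14/12) = -(-3038)/12 = -217*(-7/6) = 1519/6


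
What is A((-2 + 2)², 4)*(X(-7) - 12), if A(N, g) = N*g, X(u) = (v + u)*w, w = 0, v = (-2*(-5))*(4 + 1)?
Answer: 0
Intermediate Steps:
v = 50 (v = 10*5 = 50)
X(u) = 0 (X(u) = (50 + u)*0 = 0)
A((-2 + 2)², 4)*(X(-7) - 12) = ((-2 + 2)²*4)*(0 - 12) = (0²*4)*(-12) = (0*4)*(-12) = 0*(-12) = 0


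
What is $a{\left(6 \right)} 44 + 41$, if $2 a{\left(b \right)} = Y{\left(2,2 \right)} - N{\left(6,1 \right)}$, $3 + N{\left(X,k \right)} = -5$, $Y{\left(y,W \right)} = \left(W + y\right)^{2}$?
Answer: $569$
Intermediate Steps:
$N{\left(X,k \right)} = -8$ ($N{\left(X,k \right)} = -3 - 5 = -8$)
$a{\left(b \right)} = 12$ ($a{\left(b \right)} = \frac{\left(2 + 2\right)^{2} - -8}{2} = \frac{4^{2} + 8}{2} = \frac{16 + 8}{2} = \frac{1}{2} \cdot 24 = 12$)
$a{\left(6 \right)} 44 + 41 = 12 \cdot 44 + 41 = 528 + 41 = 569$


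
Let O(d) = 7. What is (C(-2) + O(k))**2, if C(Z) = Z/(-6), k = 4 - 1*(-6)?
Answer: 484/9 ≈ 53.778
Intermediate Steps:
k = 10 (k = 4 + 6 = 10)
C(Z) = -Z/6 (C(Z) = Z*(-1/6) = -Z/6)
(C(-2) + O(k))**2 = (-1/6*(-2) + 7)**2 = (1/3 + 7)**2 = (22/3)**2 = 484/9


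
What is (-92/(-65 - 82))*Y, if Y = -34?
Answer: -3128/147 ≈ -21.279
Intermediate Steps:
(-92/(-65 - 82))*Y = (-92/(-65 - 82))*(-34) = (-92/(-147))*(-34) = -1/147*(-92)*(-34) = (92/147)*(-34) = -3128/147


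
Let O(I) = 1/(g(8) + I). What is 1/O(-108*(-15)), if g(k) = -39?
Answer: 1581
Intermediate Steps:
O(I) = 1/(-39 + I)
1/O(-108*(-15)) = 1/(1/(-39 - 108*(-15))) = 1/(1/(-39 + 1620)) = 1/(1/1581) = 1581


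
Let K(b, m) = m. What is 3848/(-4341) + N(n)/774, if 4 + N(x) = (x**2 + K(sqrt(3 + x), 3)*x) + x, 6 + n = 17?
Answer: -759817/1119978 ≈ -0.67842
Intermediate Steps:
n = 11 (n = -6 + 17 = 11)
N(x) = -4 + x**2 + 4*x (N(x) = -4 + ((x**2 + 3*x) + x) = -4 + (x**2 + 4*x) = -4 + x**2 + 4*x)
3848/(-4341) + N(n)/774 = 3848/(-4341) + (-4 + 11**2 + 4*11)/774 = 3848*(-1/4341) + (-4 + 121 + 44)*(1/774) = -3848/4341 + 161*(1/774) = -3848/4341 + 161/774 = -759817/1119978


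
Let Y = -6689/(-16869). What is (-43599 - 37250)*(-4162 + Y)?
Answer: 5675768693561/16869 ≈ 3.3646e+8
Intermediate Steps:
Y = 6689/16869 (Y = -6689*(-1/16869) = 6689/16869 ≈ 0.39653)
(-43599 - 37250)*(-4162 + Y) = (-43599 - 37250)*(-4162 + 6689/16869) = -80849*(-70202089/16869) = 5675768693561/16869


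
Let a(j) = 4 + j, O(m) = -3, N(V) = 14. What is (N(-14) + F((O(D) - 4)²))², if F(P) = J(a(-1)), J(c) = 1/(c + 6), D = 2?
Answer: 16129/81 ≈ 199.12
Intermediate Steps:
J(c) = 1/(6 + c)
F(P) = ⅑ (F(P) = 1/(6 + (4 - 1)) = 1/(6 + 3) = 1/9 = ⅑)
(N(-14) + F((O(D) - 4)²))² = (14 + ⅑)² = (127/9)² = 16129/81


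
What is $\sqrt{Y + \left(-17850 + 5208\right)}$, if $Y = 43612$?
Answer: $\sqrt{30970} \approx 175.98$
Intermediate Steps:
$\sqrt{Y + \left(-17850 + 5208\right)} = \sqrt{43612 + \left(-17850 + 5208\right)} = \sqrt{43612 - 12642} = \sqrt{30970}$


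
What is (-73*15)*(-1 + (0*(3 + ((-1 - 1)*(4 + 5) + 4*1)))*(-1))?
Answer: 1095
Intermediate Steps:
(-73*15)*(-1 + (0*(3 + ((-1 - 1)*(4 + 5) + 4*1)))*(-1)) = -1095*(-1 + (0*(3 + (-2*9 + 4)))*(-1)) = -1095*(-1 + (0*(3 + (-18 + 4)))*(-1)) = -1095*(-1 + (0*(3 - 14))*(-1)) = -1095*(-1 + (0*(-11))*(-1)) = -1095*(-1 + 0*(-1)) = -1095*(-1 + 0) = -1095*(-1) = 1095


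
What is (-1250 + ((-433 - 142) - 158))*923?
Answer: -1830309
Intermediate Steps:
(-1250 + ((-433 - 142) - 158))*923 = (-1250 + (-575 - 158))*923 = (-1250 - 733)*923 = -1983*923 = -1830309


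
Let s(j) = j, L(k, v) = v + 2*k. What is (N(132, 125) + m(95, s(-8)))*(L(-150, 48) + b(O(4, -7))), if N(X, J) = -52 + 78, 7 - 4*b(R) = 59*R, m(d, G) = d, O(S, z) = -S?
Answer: -92565/4 ≈ -23141.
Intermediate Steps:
b(R) = 7/4 - 59*R/4
N(X, J) = 26
(N(132, 125) + m(95, s(-8)))*(L(-150, 48) + b(O(4, -7))) = (26 + 95)*((48 + 2*(-150)) + (7/4 - (-59)*4/4)) = 121*((48 - 300) + (7/4 - 59/4*(-4))) = 121*(-252 + (7/4 + 59)) = 121*(-252 + 243/4) = 121*(-765/4) = -92565/4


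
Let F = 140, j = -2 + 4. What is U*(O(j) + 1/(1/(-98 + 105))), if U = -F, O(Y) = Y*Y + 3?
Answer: -1960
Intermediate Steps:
j = 2
O(Y) = 3 + Y² (O(Y) = Y² + 3 = 3 + Y²)
U = -140 (U = -1*140 = -140)
U*(O(j) + 1/(1/(-98 + 105))) = -140*((3 + 2²) + 1/(1/(-98 + 105))) = -140*((3 + 4) + 1/(1/7)) = -140*(7 + 1/(⅐)) = -140*(7 + 7) = -140*14 = -1960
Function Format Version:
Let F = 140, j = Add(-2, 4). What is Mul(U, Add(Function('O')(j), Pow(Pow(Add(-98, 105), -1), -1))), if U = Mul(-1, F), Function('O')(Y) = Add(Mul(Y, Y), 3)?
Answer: -1960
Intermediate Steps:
j = 2
Function('O')(Y) = Add(3, Pow(Y, 2)) (Function('O')(Y) = Add(Pow(Y, 2), 3) = Add(3, Pow(Y, 2)))
U = -140 (U = Mul(-1, 140) = -140)
Mul(U, Add(Function('O')(j), Pow(Pow(Add(-98, 105), -1), -1))) = Mul(-140, Add(Add(3, Pow(2, 2)), Pow(Pow(Add(-98, 105), -1), -1))) = Mul(-140, Add(Add(3, 4), Pow(Pow(7, -1), -1))) = Mul(-140, Add(7, Pow(Rational(1, 7), -1))) = Mul(-140, Add(7, 7)) = Mul(-140, 14) = -1960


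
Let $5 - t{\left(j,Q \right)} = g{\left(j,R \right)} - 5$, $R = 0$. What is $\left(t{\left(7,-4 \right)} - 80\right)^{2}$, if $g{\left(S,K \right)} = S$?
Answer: $5929$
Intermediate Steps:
$t{\left(j,Q \right)} = 10 - j$ ($t{\left(j,Q \right)} = 5 - \left(j - 5\right) = 5 - \left(-5 + j\right) = 10 - j$)
$\left(t{\left(7,-4 \right)} - 80\right)^{2} = \left(\left(10 - 7\right) - 80\right)^{2} = \left(3 - 80\right)^{2} = \left(-77\right)^{2} = 5929$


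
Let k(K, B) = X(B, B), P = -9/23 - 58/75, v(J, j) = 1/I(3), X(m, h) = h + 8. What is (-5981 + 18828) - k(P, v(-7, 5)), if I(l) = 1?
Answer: 12838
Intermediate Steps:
X(m, h) = 8 + h
v(J, j) = 1 (v(J, j) = 1/1 = 1)
P = -2009/1725 (P = -9*1/23 - 58*1/75 = -9/23 - 58/75 = -2009/1725 ≈ -1.1646)
k(K, B) = 8 + B
(-5981 + 18828) - k(P, v(-7, 5)) = (-5981 + 18828) - (8 + 1) = 12847 - 1*9 = 12847 - 9 = 12838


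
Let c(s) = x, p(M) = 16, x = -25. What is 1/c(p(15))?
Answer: -1/25 ≈ -0.040000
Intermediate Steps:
c(s) = -25
1/c(p(15)) = 1/(-25) = -1/25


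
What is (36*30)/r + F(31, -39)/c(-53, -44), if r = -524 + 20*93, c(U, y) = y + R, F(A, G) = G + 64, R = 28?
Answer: -2015/2672 ≈ -0.75412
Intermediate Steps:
F(A, G) = 64 + G
c(U, y) = 28 + y (c(U, y) = y + 28 = 28 + y)
r = 1336 (r = -524 + 1860 = 1336)
(36*30)/r + F(31, -39)/c(-53, -44) = (36*30)/1336 + (64 - 39)/(28 - 44) = 1080*(1/1336) + 25/(-16) = 135/167 + 25*(-1/16) = 135/167 - 25/16 = -2015/2672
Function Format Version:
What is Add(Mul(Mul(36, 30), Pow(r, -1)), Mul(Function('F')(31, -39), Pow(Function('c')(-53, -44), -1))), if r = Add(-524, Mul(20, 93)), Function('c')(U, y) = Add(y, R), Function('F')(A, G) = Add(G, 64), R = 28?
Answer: Rational(-2015, 2672) ≈ -0.75412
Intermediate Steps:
Function('F')(A, G) = Add(64, G)
Function('c')(U, y) = Add(28, y) (Function('c')(U, y) = Add(y, 28) = Add(28, y))
r = 1336 (r = Add(-524, 1860) = 1336)
Add(Mul(Mul(36, 30), Pow(r, -1)), Mul(Function('F')(31, -39), Pow(Function('c')(-53, -44), -1))) = Add(Mul(Mul(36, 30), Pow(1336, -1)), Mul(Add(64, -39), Pow(Add(28, -44), -1))) = Add(Mul(1080, Rational(1, 1336)), Mul(25, Pow(-16, -1))) = Add(Rational(135, 167), Mul(25, Rational(-1, 16))) = Add(Rational(135, 167), Rational(-25, 16)) = Rational(-2015, 2672)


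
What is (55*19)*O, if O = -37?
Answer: -38665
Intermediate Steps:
(55*19)*O = (55*19)*(-37) = 1045*(-37) = -38665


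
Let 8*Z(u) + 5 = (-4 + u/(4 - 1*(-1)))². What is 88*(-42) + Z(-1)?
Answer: -184721/50 ≈ -3694.4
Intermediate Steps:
Z(u) = -5/8 + (-4 + u/5)²/8 (Z(u) = -5/8 + (-4 + u/(4 - 1*(-1)))²/8 = -5/8 + (-4 + u/(4 + 1))²/8 = -5/8 + (-4 + u/5)²/8)
88*(-42) + Z(-1) = 88*(-42) + (-5/8 + (-20 - 1)²/200) = -3696 + (-5/8 + (1/200)*(-21)²) = -3696 + (-5/8 + (1/200)*441) = -3696 + (-5/8 + 441/200) = -3696 + 79/50 = -184721/50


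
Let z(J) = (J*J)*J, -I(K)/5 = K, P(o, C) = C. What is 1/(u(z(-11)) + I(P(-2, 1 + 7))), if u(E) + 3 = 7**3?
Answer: 1/300 ≈ 0.0033333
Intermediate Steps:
I(K) = -5*K
z(J) = J**3 (z(J) = J**2*J = J**3)
u(E) = 340 (u(E) = -3 + 7**3 = -3 + 343 = 340)
1/(u(z(-11)) + I(P(-2, 1 + 7))) = 1/(340 - 5*(1 + 7)) = 1/(340 - 5*8) = 1/(340 - 40) = 1/300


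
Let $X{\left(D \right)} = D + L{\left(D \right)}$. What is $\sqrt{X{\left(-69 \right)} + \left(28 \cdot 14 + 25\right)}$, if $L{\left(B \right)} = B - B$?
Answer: $2 \sqrt{87} \approx 18.655$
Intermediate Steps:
$L{\left(B \right)} = 0$
$X{\left(D \right)} = D$ ($X{\left(D \right)} = D + 0 = D$)
$\sqrt{X{\left(-69 \right)} + \left(28 \cdot 14 + 25\right)} = \sqrt{-69 + \left(28 \cdot 14 + 25\right)} = \sqrt{-69 + \left(392 + 25\right)} = \sqrt{-69 + 417} = \sqrt{348} = 2 \sqrt{87}$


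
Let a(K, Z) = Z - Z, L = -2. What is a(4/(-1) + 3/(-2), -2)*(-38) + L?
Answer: -2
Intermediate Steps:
a(K, Z) = 0
a(4/(-1) + 3/(-2), -2)*(-38) + L = 0*(-38) - 2 = 0 - 2 = -2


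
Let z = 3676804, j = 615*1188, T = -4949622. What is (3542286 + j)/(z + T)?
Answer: -2136453/636409 ≈ -3.3570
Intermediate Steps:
j = 730620
(3542286 + j)/(z + T) = (3542286 + 730620)/(3676804 - 4949622) = 4272906/(-1272818) = 4272906*(-1/1272818) = -2136453/636409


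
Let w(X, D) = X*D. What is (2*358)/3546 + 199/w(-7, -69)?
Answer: 175247/285453 ≈ 0.61393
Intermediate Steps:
w(X, D) = D*X
(2*358)/3546 + 199/w(-7, -69) = (2*358)/3546 + 199/((-69*(-7))) = 716*(1/3546) + 199/483 = 358/1773 + 199*(1/483) = 358/1773 + 199/483 = 175247/285453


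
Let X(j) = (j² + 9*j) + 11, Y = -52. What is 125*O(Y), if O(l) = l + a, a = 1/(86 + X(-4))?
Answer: -500375/77 ≈ -6498.4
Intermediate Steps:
X(j) = 11 + j² + 9*j
a = 1/77 (a = 1/(86 + (11 + (-4)² + 9*(-4))) = 1/(86 + (11 + 16 - 36)) = 1/(86 - 9) = 1/77 ≈ 0.012987)
O(l) = 1/77 + l (O(l) = l + 1/77 = 1/77 + l)
125*O(Y) = 125*(1/77 - 52) = 125*(-4003/77) = -500375/77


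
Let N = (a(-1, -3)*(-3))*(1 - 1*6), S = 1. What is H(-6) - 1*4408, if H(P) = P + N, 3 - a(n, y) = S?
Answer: -4384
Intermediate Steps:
a(n, y) = 2 (a(n, y) = 3 - 1*1 = 3 - 1 = 2)
N = 30 (N = (2*(-3))*(1 - 1*6) = -6*(1 - 6) = -6*(-5) = 30)
H(P) = 30 + P (H(P) = P + 30 = 30 + P)
H(-6) - 1*4408 = (30 - 6) - 1*4408 = 24 - 4408 = -4384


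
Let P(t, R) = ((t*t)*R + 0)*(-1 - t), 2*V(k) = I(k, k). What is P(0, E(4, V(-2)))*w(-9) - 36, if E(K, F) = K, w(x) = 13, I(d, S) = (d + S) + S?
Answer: -36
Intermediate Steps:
I(d, S) = d + 2*S (I(d, S) = (S + d) + S = d + 2*S)
V(k) = 3*k/2 (V(k) = (k + 2*k)/2 = (3*k)/2 = 3*k/2)
P(t, R) = R*t²*(-1 - t) (P(t, R) = (t²*R + 0)*(-1 - t) = (R*t² + 0)*(-1 - t) = (R*t²)*(-1 - t) = R*t²*(-1 - t))
P(0, E(4, V(-2)))*w(-9) - 36 = -1*4*0²*(1 + 0)*13 - 36 = -1*4*0*1*13 - 36 = 0*13 - 36 = 0 - 36 = -36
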